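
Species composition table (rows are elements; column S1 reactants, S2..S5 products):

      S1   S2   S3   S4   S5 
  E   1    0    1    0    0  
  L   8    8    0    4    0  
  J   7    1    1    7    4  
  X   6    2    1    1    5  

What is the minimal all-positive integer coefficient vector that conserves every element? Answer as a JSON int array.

E: 5·1 = 5 | 4·0+5·1+2·0+3·0 = 5
L: 5·8 = 40 | 4·8+5·0+2·4+3·0 = 40
J: 5·7 = 35 | 4·1+5·1+2·7+3·4 = 35
X: 5·6 = 30 | 4·2+5·1+2·1+3·5 = 30
gcd(5,4,5,2,3) = 1

Coefficients: [5, 4, 5, 2, 3]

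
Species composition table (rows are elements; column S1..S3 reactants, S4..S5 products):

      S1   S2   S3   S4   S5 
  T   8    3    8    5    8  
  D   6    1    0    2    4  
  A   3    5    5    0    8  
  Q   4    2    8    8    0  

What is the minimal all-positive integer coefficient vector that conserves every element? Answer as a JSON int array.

T: 5·8+2·3+3·8 = 70 | 6·5+5·8 = 70
D: 5·6+2·1+3·0 = 32 | 6·2+5·4 = 32
A: 5·3+2·5+3·5 = 40 | 6·0+5·8 = 40
Q: 5·4+2·2+3·8 = 48 | 6·8+5·0 = 48
gcd(5,2,3,6,5) = 1

Coefficients: [5, 2, 3, 6, 5]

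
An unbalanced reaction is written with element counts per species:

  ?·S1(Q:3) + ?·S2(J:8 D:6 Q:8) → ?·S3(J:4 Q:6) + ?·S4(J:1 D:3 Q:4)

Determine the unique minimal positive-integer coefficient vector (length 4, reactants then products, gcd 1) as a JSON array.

Coefficients: [6, 2, 3, 4]

J: 6·0+2·8 = 16 | 3·4+4·1 = 16
D: 6·0+2·6 = 12 | 3·0+4·3 = 12
Q: 6·3+2·8 = 34 | 3·6+4·4 = 34
gcd(6,2,3,4) = 1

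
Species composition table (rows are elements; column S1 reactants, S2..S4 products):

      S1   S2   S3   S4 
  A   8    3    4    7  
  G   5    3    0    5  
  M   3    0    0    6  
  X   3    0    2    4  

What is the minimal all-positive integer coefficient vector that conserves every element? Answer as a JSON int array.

A: 6·8 = 48 | 5·3+3·4+3·7 = 48
G: 6·5 = 30 | 5·3+3·0+3·5 = 30
M: 6·3 = 18 | 5·0+3·0+3·6 = 18
X: 6·3 = 18 | 5·0+3·2+3·4 = 18
gcd(6,5,3,3) = 1

Coefficients: [6, 5, 3, 3]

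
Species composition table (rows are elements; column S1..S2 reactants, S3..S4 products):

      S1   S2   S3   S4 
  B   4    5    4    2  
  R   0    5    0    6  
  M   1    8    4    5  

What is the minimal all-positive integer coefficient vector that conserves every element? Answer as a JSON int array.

B: 1·4+6·5 = 34 | 6·4+5·2 = 34
R: 1·0+6·5 = 30 | 6·0+5·6 = 30
M: 1·1+6·8 = 49 | 6·4+5·5 = 49
gcd(1,6,6,5) = 1

Coefficients: [1, 6, 6, 5]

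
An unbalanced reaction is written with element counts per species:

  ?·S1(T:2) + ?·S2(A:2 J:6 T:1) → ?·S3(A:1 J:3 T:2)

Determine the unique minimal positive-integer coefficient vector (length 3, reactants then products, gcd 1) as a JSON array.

Coefficients: [3, 2, 4]

A: 3·0+2·2 = 4 | 4·1 = 4
J: 3·0+2·6 = 12 | 4·3 = 12
T: 3·2+2·1 = 8 | 4·2 = 8
gcd(3,2,4) = 1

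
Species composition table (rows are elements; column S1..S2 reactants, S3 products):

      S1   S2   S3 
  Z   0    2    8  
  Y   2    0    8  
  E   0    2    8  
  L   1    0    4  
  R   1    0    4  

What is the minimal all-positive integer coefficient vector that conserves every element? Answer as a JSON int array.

Coefficients: [4, 4, 1]

Z: 4·0+4·2 = 8 | 1·8 = 8
Y: 4·2+4·0 = 8 | 1·8 = 8
E: 4·0+4·2 = 8 | 1·8 = 8
L: 4·1+4·0 = 4 | 1·4 = 4
R: 4·1+4·0 = 4 | 1·4 = 4
gcd(4,4,1) = 1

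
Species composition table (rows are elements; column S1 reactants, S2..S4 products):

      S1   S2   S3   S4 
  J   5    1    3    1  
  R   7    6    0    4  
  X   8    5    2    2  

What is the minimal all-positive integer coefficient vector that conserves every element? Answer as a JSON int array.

Coefficients: [4, 4, 5, 1]

J: 4·5 = 20 | 4·1+5·3+1·1 = 20
R: 4·7 = 28 | 4·6+5·0+1·4 = 28
X: 4·8 = 32 | 4·5+5·2+1·2 = 32
gcd(4,4,5,1) = 1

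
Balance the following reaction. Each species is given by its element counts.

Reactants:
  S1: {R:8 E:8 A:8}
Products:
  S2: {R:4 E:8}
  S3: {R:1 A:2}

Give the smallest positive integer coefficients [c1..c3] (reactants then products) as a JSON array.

Coefficients: [1, 1, 4]

R: 1·8 = 8 | 1·4+4·1 = 8
E: 1·8 = 8 | 1·8+4·0 = 8
A: 1·8 = 8 | 1·0+4·2 = 8
gcd(1,1,4) = 1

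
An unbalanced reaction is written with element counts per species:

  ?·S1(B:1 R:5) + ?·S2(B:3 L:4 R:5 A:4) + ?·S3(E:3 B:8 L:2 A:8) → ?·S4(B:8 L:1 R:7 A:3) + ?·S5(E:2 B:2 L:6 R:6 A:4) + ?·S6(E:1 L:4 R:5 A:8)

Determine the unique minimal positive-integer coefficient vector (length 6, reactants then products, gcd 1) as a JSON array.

Coefficients: [5, 5, 2, 4, 2, 2]

E: 5·0+5·0+2·3 = 6 | 4·0+2·2+2·1 = 6
B: 5·1+5·3+2·8 = 36 | 4·8+2·2+2·0 = 36
L: 5·0+5·4+2·2 = 24 | 4·1+2·6+2·4 = 24
R: 5·5+5·5+2·0 = 50 | 4·7+2·6+2·5 = 50
A: 5·0+5·4+2·8 = 36 | 4·3+2·4+2·8 = 36
gcd(5,5,2,4,2,2) = 1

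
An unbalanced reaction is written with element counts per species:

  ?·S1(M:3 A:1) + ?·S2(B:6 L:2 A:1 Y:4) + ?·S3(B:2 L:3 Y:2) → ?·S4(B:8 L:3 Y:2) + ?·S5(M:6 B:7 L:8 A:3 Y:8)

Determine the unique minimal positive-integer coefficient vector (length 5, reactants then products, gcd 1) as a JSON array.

M: 4·3+2·0+5·0 = 12 | 1·0+2·6 = 12
B: 4·0+2·6+5·2 = 22 | 1·8+2·7 = 22
L: 4·0+2·2+5·3 = 19 | 1·3+2·8 = 19
A: 4·1+2·1+5·0 = 6 | 1·0+2·3 = 6
Y: 4·0+2·4+5·2 = 18 | 1·2+2·8 = 18
gcd(4,2,5,1,2) = 1

Coefficients: [4, 2, 5, 1, 2]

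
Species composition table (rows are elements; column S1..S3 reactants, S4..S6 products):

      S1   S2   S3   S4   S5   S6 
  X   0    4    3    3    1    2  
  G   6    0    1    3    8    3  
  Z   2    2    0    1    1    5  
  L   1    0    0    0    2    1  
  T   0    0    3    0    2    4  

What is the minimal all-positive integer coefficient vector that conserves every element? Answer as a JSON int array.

Coefficients: [6, 3, 4, 6, 2, 2]

X: 6·0+3·4+4·3 = 24 | 6·3+2·1+2·2 = 24
G: 6·6+3·0+4·1 = 40 | 6·3+2·8+2·3 = 40
Z: 6·2+3·2+4·0 = 18 | 6·1+2·1+2·5 = 18
L: 6·1+3·0+4·0 = 6 | 6·0+2·2+2·1 = 6
T: 6·0+3·0+4·3 = 12 | 6·0+2·2+2·4 = 12
gcd(6,3,4,6,2,2) = 1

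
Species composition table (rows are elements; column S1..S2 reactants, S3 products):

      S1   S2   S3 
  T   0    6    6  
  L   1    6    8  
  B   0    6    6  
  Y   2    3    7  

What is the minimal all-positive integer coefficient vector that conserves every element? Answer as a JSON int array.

T: 2·0+1·6 = 6 | 1·6 = 6
L: 2·1+1·6 = 8 | 1·8 = 8
B: 2·0+1·6 = 6 | 1·6 = 6
Y: 2·2+1·3 = 7 | 1·7 = 7
gcd(2,1,1) = 1

Coefficients: [2, 1, 1]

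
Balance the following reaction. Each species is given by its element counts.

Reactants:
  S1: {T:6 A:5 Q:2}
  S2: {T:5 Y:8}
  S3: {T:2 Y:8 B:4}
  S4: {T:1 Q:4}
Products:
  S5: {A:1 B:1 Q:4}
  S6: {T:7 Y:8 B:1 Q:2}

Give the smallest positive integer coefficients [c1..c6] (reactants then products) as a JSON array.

T: 1·6+1·5+2·2+6·1 = 21 | 5·0+3·7 = 21
Y: 1·0+1·8+2·8+6·0 = 24 | 5·0+3·8 = 24
A: 1·5+1·0+2·0+6·0 = 5 | 5·1+3·0 = 5
B: 1·0+1·0+2·4+6·0 = 8 | 5·1+3·1 = 8
Q: 1·2+1·0+2·0+6·4 = 26 | 5·4+3·2 = 26
gcd(1,1,2,6,5,3) = 1

Coefficients: [1, 1, 2, 6, 5, 3]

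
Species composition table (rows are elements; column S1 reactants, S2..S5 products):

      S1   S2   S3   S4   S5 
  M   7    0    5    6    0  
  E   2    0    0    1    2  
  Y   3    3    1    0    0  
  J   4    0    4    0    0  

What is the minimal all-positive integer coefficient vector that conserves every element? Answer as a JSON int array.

M: 6·7 = 42 | 4·0+6·5+2·6+5·0 = 42
E: 6·2 = 12 | 4·0+6·0+2·1+5·2 = 12
Y: 6·3 = 18 | 4·3+6·1+2·0+5·0 = 18
J: 6·4 = 24 | 4·0+6·4+2·0+5·0 = 24
gcd(6,4,6,2,5) = 1

Coefficients: [6, 4, 6, 2, 5]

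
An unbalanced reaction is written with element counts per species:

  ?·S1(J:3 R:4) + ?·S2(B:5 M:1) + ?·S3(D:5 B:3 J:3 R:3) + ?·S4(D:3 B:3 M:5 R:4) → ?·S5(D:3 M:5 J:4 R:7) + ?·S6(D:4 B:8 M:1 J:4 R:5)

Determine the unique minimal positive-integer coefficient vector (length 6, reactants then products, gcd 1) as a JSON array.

D: 4·0+5·0+4·5+1·3 = 23 | 1·3+5·4 = 23
B: 4·0+5·5+4·3+1·3 = 40 | 1·0+5·8 = 40
M: 4·0+5·1+4·0+1·5 = 10 | 1·5+5·1 = 10
J: 4·3+5·0+4·3+1·0 = 24 | 1·4+5·4 = 24
R: 4·4+5·0+4·3+1·4 = 32 | 1·7+5·5 = 32
gcd(4,5,4,1,1,5) = 1

Coefficients: [4, 5, 4, 1, 1, 5]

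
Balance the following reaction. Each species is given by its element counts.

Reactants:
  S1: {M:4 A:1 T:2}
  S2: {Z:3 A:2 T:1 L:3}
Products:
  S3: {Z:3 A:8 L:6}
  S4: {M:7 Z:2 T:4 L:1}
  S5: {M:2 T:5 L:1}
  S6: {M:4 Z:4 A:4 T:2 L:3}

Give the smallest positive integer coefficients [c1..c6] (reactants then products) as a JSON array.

Coefficients: [6, 5, 1, 2, 1, 2]

M: 6·4+5·0 = 24 | 1·0+2·7+1·2+2·4 = 24
Z: 6·0+5·3 = 15 | 1·3+2·2+1·0+2·4 = 15
A: 6·1+5·2 = 16 | 1·8+2·0+1·0+2·4 = 16
T: 6·2+5·1 = 17 | 1·0+2·4+1·5+2·2 = 17
L: 6·0+5·3 = 15 | 1·6+2·1+1·1+2·3 = 15
gcd(6,5,1,2,1,2) = 1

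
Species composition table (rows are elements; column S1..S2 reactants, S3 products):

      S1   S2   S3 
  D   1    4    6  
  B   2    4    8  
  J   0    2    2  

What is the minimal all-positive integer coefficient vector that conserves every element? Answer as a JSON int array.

Coefficients: [2, 1, 1]

D: 2·1+1·4 = 6 | 1·6 = 6
B: 2·2+1·4 = 8 | 1·8 = 8
J: 2·0+1·2 = 2 | 1·2 = 2
gcd(2,1,1) = 1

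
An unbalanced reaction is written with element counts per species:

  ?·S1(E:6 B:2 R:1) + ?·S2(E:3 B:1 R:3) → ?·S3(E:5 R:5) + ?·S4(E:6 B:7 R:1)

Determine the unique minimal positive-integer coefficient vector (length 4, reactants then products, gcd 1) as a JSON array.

Coefficients: [1, 5, 3, 1]

E: 1·6+5·3 = 21 | 3·5+1·6 = 21
B: 1·2+5·1 = 7 | 3·0+1·7 = 7
R: 1·1+5·3 = 16 | 3·5+1·1 = 16
gcd(1,5,3,1) = 1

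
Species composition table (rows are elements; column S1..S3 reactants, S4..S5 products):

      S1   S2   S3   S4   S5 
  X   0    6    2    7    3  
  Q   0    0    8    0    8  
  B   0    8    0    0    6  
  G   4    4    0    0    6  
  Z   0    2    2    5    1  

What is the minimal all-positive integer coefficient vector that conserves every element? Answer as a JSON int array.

Coefficients: [3, 3, 4, 2, 4]

X: 3·0+3·6+4·2 = 26 | 2·7+4·3 = 26
Q: 3·0+3·0+4·8 = 32 | 2·0+4·8 = 32
B: 3·0+3·8+4·0 = 24 | 2·0+4·6 = 24
G: 3·4+3·4+4·0 = 24 | 2·0+4·6 = 24
Z: 3·0+3·2+4·2 = 14 | 2·5+4·1 = 14
gcd(3,3,4,2,4) = 1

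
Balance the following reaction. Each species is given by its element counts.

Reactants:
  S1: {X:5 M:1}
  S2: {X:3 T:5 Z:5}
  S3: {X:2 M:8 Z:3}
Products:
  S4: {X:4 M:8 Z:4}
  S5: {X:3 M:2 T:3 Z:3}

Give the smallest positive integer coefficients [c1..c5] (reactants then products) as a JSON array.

X: 2·5+3·3+4·2 = 27 | 3·4+5·3 = 27
M: 2·1+3·0+4·8 = 34 | 3·8+5·2 = 34
T: 2·0+3·5+4·0 = 15 | 3·0+5·3 = 15
Z: 2·0+3·5+4·3 = 27 | 3·4+5·3 = 27
gcd(2,3,4,3,5) = 1

Coefficients: [2, 3, 4, 3, 5]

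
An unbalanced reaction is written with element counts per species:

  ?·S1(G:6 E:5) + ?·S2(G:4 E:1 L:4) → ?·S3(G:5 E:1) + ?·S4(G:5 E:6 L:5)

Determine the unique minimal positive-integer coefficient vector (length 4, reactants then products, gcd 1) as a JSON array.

G: 5·6+5·4 = 50 | 6·5+4·5 = 50
E: 5·5+5·1 = 30 | 6·1+4·6 = 30
L: 5·0+5·4 = 20 | 6·0+4·5 = 20
gcd(5,5,6,4) = 1

Coefficients: [5, 5, 6, 4]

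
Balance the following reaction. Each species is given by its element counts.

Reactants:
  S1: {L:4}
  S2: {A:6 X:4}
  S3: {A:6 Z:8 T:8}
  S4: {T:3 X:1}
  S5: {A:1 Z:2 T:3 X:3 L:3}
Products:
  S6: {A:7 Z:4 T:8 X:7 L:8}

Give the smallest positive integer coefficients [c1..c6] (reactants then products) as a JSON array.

Coefficients: [5, 3, 1, 4, 4, 4]

A: 5·0+3·6+1·6+4·0+4·1 = 28 | 4·7 = 28
Z: 5·0+3·0+1·8+4·0+4·2 = 16 | 4·4 = 16
T: 5·0+3·0+1·8+4·3+4·3 = 32 | 4·8 = 32
X: 5·0+3·4+1·0+4·1+4·3 = 28 | 4·7 = 28
L: 5·4+3·0+1·0+4·0+4·3 = 32 | 4·8 = 32
gcd(5,3,1,4,4,4) = 1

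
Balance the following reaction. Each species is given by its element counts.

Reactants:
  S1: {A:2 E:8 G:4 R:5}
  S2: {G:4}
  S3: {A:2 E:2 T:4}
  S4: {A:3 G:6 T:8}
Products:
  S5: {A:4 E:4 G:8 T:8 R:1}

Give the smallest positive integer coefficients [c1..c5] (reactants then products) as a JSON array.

A: 1·2+6·0+6·2+2·3 = 20 | 5·4 = 20
E: 1·8+6·0+6·2+2·0 = 20 | 5·4 = 20
G: 1·4+6·4+6·0+2·6 = 40 | 5·8 = 40
T: 1·0+6·0+6·4+2·8 = 40 | 5·8 = 40
R: 1·5+6·0+6·0+2·0 = 5 | 5·1 = 5
gcd(1,6,6,2,5) = 1

Coefficients: [1, 6, 6, 2, 5]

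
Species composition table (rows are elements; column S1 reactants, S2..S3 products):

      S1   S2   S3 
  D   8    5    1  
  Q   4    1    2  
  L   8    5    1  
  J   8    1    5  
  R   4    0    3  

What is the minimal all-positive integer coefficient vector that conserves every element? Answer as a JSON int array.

Coefficients: [3, 4, 4]

D: 3·8 = 24 | 4·5+4·1 = 24
Q: 3·4 = 12 | 4·1+4·2 = 12
L: 3·8 = 24 | 4·5+4·1 = 24
J: 3·8 = 24 | 4·1+4·5 = 24
R: 3·4 = 12 | 4·0+4·3 = 12
gcd(3,4,4) = 1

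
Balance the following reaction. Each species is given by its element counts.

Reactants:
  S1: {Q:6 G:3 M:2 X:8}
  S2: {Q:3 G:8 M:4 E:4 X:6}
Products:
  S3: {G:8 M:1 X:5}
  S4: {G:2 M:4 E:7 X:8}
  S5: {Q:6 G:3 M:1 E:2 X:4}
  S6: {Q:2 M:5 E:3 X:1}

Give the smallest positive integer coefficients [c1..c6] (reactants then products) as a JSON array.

Coefficients: [2, 6, 5, 1, 4, 3]

Q: 2·6+6·3 = 30 | 5·0+1·0+4·6+3·2 = 30
G: 2·3+6·8 = 54 | 5·8+1·2+4·3+3·0 = 54
M: 2·2+6·4 = 28 | 5·1+1·4+4·1+3·5 = 28
E: 2·0+6·4 = 24 | 5·0+1·7+4·2+3·3 = 24
X: 2·8+6·6 = 52 | 5·5+1·8+4·4+3·1 = 52
gcd(2,6,5,1,4,3) = 1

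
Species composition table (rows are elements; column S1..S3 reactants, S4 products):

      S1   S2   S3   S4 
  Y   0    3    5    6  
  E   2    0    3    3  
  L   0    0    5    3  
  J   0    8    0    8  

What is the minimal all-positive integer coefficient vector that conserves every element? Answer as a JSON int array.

Coefficients: [3, 5, 3, 5]

Y: 3·0+5·3+3·5 = 30 | 5·6 = 30
E: 3·2+5·0+3·3 = 15 | 5·3 = 15
L: 3·0+5·0+3·5 = 15 | 5·3 = 15
J: 3·0+5·8+3·0 = 40 | 5·8 = 40
gcd(3,5,3,5) = 1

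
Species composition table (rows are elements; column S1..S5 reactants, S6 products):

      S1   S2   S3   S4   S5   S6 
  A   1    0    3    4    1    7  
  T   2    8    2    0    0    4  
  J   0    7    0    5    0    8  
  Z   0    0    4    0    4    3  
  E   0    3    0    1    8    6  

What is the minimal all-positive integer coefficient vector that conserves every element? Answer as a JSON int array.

A: 3·1+1·0+1·3+5·4+2·1 = 28 | 4·7 = 28
T: 3·2+1·8+1·2+5·0+2·0 = 16 | 4·4 = 16
J: 3·0+1·7+1·0+5·5+2·0 = 32 | 4·8 = 32
Z: 3·0+1·0+1·4+5·0+2·4 = 12 | 4·3 = 12
E: 3·0+1·3+1·0+5·1+2·8 = 24 | 4·6 = 24
gcd(3,1,1,5,2,4) = 1

Coefficients: [3, 1, 1, 5, 2, 4]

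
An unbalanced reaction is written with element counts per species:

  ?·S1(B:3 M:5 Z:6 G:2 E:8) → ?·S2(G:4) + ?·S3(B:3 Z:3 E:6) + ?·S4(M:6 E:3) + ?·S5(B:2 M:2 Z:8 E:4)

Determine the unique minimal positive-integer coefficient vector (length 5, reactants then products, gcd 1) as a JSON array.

Coefficients: [6, 3, 4, 4, 3]

B: 6·3 = 18 | 3·0+4·3+4·0+3·2 = 18
M: 6·5 = 30 | 3·0+4·0+4·6+3·2 = 30
Z: 6·6 = 36 | 3·0+4·3+4·0+3·8 = 36
G: 6·2 = 12 | 3·4+4·0+4·0+3·0 = 12
E: 6·8 = 48 | 3·0+4·6+4·3+3·4 = 48
gcd(6,3,4,4,3) = 1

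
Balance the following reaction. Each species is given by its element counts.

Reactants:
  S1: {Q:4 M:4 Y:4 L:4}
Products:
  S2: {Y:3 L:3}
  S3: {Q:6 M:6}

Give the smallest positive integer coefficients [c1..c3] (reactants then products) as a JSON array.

Coefficients: [3, 4, 2]

Q: 3·4 = 12 | 4·0+2·6 = 12
M: 3·4 = 12 | 4·0+2·6 = 12
Y: 3·4 = 12 | 4·3+2·0 = 12
L: 3·4 = 12 | 4·3+2·0 = 12
gcd(3,4,2) = 1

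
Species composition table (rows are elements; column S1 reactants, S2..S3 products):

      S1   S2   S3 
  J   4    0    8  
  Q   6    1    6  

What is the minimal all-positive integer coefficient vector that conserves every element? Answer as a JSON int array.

Coefficients: [2, 6, 1]

J: 2·4 = 8 | 6·0+1·8 = 8
Q: 2·6 = 12 | 6·1+1·6 = 12
gcd(2,6,1) = 1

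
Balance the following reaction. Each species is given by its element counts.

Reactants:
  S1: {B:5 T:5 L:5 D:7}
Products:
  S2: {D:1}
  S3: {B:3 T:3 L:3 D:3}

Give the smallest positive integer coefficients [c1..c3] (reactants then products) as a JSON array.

Coefficients: [3, 6, 5]

B: 3·5 = 15 | 6·0+5·3 = 15
T: 3·5 = 15 | 6·0+5·3 = 15
L: 3·5 = 15 | 6·0+5·3 = 15
D: 3·7 = 21 | 6·1+5·3 = 21
gcd(3,6,5) = 1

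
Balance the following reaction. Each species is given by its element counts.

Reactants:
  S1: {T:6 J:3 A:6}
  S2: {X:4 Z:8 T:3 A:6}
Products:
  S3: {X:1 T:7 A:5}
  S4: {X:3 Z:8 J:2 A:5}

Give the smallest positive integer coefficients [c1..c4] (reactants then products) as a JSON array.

Coefficients: [2, 3, 3, 3]

X: 2·0+3·4 = 12 | 3·1+3·3 = 12
Z: 2·0+3·8 = 24 | 3·0+3·8 = 24
T: 2·6+3·3 = 21 | 3·7+3·0 = 21
J: 2·3+3·0 = 6 | 3·0+3·2 = 6
A: 2·6+3·6 = 30 | 3·5+3·5 = 30
gcd(2,3,3,3) = 1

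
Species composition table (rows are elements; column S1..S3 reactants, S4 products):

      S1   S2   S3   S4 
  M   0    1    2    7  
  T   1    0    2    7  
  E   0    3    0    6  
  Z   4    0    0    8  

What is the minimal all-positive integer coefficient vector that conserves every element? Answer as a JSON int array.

Coefficients: [4, 4, 5, 2]

M: 4·0+4·1+5·2 = 14 | 2·7 = 14
T: 4·1+4·0+5·2 = 14 | 2·7 = 14
E: 4·0+4·3+5·0 = 12 | 2·6 = 12
Z: 4·4+4·0+5·0 = 16 | 2·8 = 16
gcd(4,4,5,2) = 1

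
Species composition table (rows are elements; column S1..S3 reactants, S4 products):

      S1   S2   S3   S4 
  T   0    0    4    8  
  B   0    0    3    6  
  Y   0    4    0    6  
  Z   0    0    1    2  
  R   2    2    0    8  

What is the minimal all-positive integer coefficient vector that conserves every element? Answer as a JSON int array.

Coefficients: [5, 3, 4, 2]

T: 5·0+3·0+4·4 = 16 | 2·8 = 16
B: 5·0+3·0+4·3 = 12 | 2·6 = 12
Y: 5·0+3·4+4·0 = 12 | 2·6 = 12
Z: 5·0+3·0+4·1 = 4 | 2·2 = 4
R: 5·2+3·2+4·0 = 16 | 2·8 = 16
gcd(5,3,4,2) = 1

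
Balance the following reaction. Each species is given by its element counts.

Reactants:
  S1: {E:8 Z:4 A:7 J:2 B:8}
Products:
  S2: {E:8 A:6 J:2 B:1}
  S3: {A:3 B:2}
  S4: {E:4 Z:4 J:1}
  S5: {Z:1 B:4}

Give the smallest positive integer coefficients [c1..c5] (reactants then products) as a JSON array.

Coefficients: [3, 2, 3, 2, 4]

E: 3·8 = 24 | 2·8+3·0+2·4+4·0 = 24
Z: 3·4 = 12 | 2·0+3·0+2·4+4·1 = 12
A: 3·7 = 21 | 2·6+3·3+2·0+4·0 = 21
J: 3·2 = 6 | 2·2+3·0+2·1+4·0 = 6
B: 3·8 = 24 | 2·1+3·2+2·0+4·4 = 24
gcd(3,2,3,2,4) = 1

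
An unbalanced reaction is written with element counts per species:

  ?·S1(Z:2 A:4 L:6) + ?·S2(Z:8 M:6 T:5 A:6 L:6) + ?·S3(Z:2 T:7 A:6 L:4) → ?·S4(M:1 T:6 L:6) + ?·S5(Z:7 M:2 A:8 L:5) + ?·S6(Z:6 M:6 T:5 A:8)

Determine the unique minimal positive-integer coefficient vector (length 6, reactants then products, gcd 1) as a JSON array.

Coefficients: [4, 5, 3, 6, 6, 2]

Z: 4·2+5·8+3·2 = 54 | 6·0+6·7+2·6 = 54
M: 4·0+5·6+3·0 = 30 | 6·1+6·2+2·6 = 30
T: 4·0+5·5+3·7 = 46 | 6·6+6·0+2·5 = 46
A: 4·4+5·6+3·6 = 64 | 6·0+6·8+2·8 = 64
L: 4·6+5·6+3·4 = 66 | 6·6+6·5+2·0 = 66
gcd(4,5,3,6,6,2) = 1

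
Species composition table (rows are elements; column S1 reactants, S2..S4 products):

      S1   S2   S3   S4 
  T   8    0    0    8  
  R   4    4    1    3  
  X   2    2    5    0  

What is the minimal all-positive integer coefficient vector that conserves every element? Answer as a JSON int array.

Coefficients: [6, 1, 2, 6]

T: 6·8 = 48 | 1·0+2·0+6·8 = 48
R: 6·4 = 24 | 1·4+2·1+6·3 = 24
X: 6·2 = 12 | 1·2+2·5+6·0 = 12
gcd(6,1,2,6) = 1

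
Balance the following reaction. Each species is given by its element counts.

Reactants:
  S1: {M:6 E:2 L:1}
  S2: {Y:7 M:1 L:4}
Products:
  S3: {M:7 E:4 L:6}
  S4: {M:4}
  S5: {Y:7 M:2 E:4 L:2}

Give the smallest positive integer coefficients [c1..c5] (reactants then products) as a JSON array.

Y: 4·0+1·7 = 7 | 1·0+4·0+1·7 = 7
M: 4·6+1·1 = 25 | 1·7+4·4+1·2 = 25
E: 4·2+1·0 = 8 | 1·4+4·0+1·4 = 8
L: 4·1+1·4 = 8 | 1·6+4·0+1·2 = 8
gcd(4,1,1,4,1) = 1

Coefficients: [4, 1, 1, 4, 1]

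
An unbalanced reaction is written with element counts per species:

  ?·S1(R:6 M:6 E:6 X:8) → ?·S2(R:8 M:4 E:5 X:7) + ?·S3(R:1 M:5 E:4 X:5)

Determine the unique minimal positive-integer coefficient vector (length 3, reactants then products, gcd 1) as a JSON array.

Coefficients: [3, 2, 2]

R: 3·6 = 18 | 2·8+2·1 = 18
M: 3·6 = 18 | 2·4+2·5 = 18
E: 3·6 = 18 | 2·5+2·4 = 18
X: 3·8 = 24 | 2·7+2·5 = 24
gcd(3,2,2) = 1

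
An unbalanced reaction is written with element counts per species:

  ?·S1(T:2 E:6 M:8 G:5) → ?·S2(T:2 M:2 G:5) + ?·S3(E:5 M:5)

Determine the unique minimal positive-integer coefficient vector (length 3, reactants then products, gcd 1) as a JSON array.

T: 5·2 = 10 | 5·2+6·0 = 10
E: 5·6 = 30 | 5·0+6·5 = 30
M: 5·8 = 40 | 5·2+6·5 = 40
G: 5·5 = 25 | 5·5+6·0 = 25
gcd(5,5,6) = 1

Coefficients: [5, 5, 6]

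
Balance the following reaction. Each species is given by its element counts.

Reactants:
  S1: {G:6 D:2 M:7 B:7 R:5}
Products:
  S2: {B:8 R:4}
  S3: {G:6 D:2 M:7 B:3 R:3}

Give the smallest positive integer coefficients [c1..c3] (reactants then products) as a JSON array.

Coefficients: [2, 1, 2]

G: 2·6 = 12 | 1·0+2·6 = 12
D: 2·2 = 4 | 1·0+2·2 = 4
M: 2·7 = 14 | 1·0+2·7 = 14
B: 2·7 = 14 | 1·8+2·3 = 14
R: 2·5 = 10 | 1·4+2·3 = 10
gcd(2,1,2) = 1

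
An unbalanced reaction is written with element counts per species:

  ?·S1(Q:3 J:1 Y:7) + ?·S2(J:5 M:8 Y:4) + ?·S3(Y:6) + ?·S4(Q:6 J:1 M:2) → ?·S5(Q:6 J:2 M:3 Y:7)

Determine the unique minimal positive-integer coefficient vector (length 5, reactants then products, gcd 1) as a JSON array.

Coefficients: [2, 1, 4, 5, 6]

Q: 2·3+1·0+4·0+5·6 = 36 | 6·6 = 36
J: 2·1+1·5+4·0+5·1 = 12 | 6·2 = 12
M: 2·0+1·8+4·0+5·2 = 18 | 6·3 = 18
Y: 2·7+1·4+4·6+5·0 = 42 | 6·7 = 42
gcd(2,1,4,5,6) = 1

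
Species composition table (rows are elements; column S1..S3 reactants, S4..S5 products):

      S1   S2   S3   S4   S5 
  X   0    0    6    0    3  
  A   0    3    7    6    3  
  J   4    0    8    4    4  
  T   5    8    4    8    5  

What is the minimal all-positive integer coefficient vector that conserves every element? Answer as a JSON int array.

X: 2·0+3·0+3·6 = 18 | 2·0+6·3 = 18
A: 2·0+3·3+3·7 = 30 | 2·6+6·3 = 30
J: 2·4+3·0+3·8 = 32 | 2·4+6·4 = 32
T: 2·5+3·8+3·4 = 46 | 2·8+6·5 = 46
gcd(2,3,3,2,6) = 1

Coefficients: [2, 3, 3, 2, 6]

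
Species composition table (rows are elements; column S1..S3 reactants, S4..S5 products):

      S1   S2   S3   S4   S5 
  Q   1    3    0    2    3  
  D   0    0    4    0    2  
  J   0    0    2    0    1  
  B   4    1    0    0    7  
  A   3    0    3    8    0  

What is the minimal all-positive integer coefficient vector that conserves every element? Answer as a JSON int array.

Coefficients: [6, 4, 2, 3, 4]

Q: 6·1+4·3+2·0 = 18 | 3·2+4·3 = 18
D: 6·0+4·0+2·4 = 8 | 3·0+4·2 = 8
J: 6·0+4·0+2·2 = 4 | 3·0+4·1 = 4
B: 6·4+4·1+2·0 = 28 | 3·0+4·7 = 28
A: 6·3+4·0+2·3 = 24 | 3·8+4·0 = 24
gcd(6,4,2,3,4) = 1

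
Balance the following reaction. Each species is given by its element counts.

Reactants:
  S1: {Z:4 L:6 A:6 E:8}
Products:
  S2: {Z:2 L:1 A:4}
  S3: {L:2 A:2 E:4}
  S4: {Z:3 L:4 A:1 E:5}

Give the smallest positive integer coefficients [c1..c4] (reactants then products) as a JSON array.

Z: 5·4 = 20 | 4·2+5·0+4·3 = 20
L: 5·6 = 30 | 4·1+5·2+4·4 = 30
A: 5·6 = 30 | 4·4+5·2+4·1 = 30
E: 5·8 = 40 | 4·0+5·4+4·5 = 40
gcd(5,4,5,4) = 1

Coefficients: [5, 4, 5, 4]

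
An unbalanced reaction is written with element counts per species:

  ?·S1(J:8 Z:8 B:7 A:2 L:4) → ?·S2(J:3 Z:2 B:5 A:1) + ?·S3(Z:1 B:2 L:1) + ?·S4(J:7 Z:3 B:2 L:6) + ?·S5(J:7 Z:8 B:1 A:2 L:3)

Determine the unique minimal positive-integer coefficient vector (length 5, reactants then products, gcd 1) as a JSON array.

Coefficients: [5, 4, 5, 1, 3]

J: 5·8 = 40 | 4·3+5·0+1·7+3·7 = 40
Z: 5·8 = 40 | 4·2+5·1+1·3+3·8 = 40
B: 5·7 = 35 | 4·5+5·2+1·2+3·1 = 35
A: 5·2 = 10 | 4·1+5·0+1·0+3·2 = 10
L: 5·4 = 20 | 4·0+5·1+1·6+3·3 = 20
gcd(5,4,5,1,3) = 1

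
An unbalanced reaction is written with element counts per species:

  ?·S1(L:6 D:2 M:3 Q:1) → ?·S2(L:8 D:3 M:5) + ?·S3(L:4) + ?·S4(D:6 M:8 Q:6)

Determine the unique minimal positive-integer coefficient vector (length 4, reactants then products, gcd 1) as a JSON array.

L: 6·6 = 36 | 2·8+5·4+1·0 = 36
D: 6·2 = 12 | 2·3+5·0+1·6 = 12
M: 6·3 = 18 | 2·5+5·0+1·8 = 18
Q: 6·1 = 6 | 2·0+5·0+1·6 = 6
gcd(6,2,5,1) = 1

Coefficients: [6, 2, 5, 1]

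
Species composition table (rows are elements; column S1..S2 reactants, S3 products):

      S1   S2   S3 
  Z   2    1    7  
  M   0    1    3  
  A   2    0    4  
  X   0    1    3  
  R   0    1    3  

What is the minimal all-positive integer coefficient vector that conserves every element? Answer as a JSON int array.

Z: 2·2+3·1 = 7 | 1·7 = 7
M: 2·0+3·1 = 3 | 1·3 = 3
A: 2·2+3·0 = 4 | 1·4 = 4
X: 2·0+3·1 = 3 | 1·3 = 3
R: 2·0+3·1 = 3 | 1·3 = 3
gcd(2,3,1) = 1

Coefficients: [2, 3, 1]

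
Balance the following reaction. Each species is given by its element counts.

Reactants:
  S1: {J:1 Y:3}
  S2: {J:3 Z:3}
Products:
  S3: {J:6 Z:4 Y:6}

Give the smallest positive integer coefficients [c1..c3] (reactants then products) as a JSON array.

J: 6·1+4·3 = 18 | 3·6 = 18
Z: 6·0+4·3 = 12 | 3·4 = 12
Y: 6·3+4·0 = 18 | 3·6 = 18
gcd(6,4,3) = 1

Coefficients: [6, 4, 3]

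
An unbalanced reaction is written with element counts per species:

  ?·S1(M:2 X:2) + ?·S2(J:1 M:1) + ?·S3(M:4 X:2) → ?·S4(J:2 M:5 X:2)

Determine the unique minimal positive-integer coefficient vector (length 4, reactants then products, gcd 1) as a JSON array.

J: 1·0+4·1+1·0 = 4 | 2·2 = 4
M: 1·2+4·1+1·4 = 10 | 2·5 = 10
X: 1·2+4·0+1·2 = 4 | 2·2 = 4
gcd(1,4,1,2) = 1

Coefficients: [1, 4, 1, 2]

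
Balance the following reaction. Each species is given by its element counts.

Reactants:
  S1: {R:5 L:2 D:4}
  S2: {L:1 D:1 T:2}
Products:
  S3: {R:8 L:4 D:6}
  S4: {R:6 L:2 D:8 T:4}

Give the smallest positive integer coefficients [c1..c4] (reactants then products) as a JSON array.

R: 6·5+2·0 = 30 | 3·8+1·6 = 30
L: 6·2+2·1 = 14 | 3·4+1·2 = 14
D: 6·4+2·1 = 26 | 3·6+1·8 = 26
T: 6·0+2·2 = 4 | 3·0+1·4 = 4
gcd(6,2,3,1) = 1

Coefficients: [6, 2, 3, 1]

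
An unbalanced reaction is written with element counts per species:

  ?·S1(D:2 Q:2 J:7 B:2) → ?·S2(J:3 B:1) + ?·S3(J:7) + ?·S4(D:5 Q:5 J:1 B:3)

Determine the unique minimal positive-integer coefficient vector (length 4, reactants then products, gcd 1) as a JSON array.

D: 5·2 = 10 | 4·0+3·0+2·5 = 10
Q: 5·2 = 10 | 4·0+3·0+2·5 = 10
J: 5·7 = 35 | 4·3+3·7+2·1 = 35
B: 5·2 = 10 | 4·1+3·0+2·3 = 10
gcd(5,4,3,2) = 1

Coefficients: [5, 4, 3, 2]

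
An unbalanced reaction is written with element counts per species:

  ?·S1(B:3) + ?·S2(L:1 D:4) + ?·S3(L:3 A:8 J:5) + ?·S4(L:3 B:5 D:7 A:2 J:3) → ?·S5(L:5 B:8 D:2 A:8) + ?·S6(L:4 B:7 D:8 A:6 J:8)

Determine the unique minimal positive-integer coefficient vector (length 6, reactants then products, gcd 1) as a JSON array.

L: 4·0+1·1+2·3+2·3 = 13 | 1·5+2·4 = 13
B: 4·3+1·0+2·0+2·5 = 22 | 1·8+2·7 = 22
D: 4·0+1·4+2·0+2·7 = 18 | 1·2+2·8 = 18
A: 4·0+1·0+2·8+2·2 = 20 | 1·8+2·6 = 20
J: 4·0+1·0+2·5+2·3 = 16 | 1·0+2·8 = 16
gcd(4,1,2,2,1,2) = 1

Coefficients: [4, 1, 2, 2, 1, 2]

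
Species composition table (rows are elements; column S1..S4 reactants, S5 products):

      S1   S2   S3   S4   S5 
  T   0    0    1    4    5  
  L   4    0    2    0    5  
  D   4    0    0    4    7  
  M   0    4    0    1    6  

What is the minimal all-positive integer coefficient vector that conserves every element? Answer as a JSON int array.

T: 3·0+5·0+4·1+4·4 = 20 | 4·5 = 20
L: 3·4+5·0+4·2+4·0 = 20 | 4·5 = 20
D: 3·4+5·0+4·0+4·4 = 28 | 4·7 = 28
M: 3·0+5·4+4·0+4·1 = 24 | 4·6 = 24
gcd(3,5,4,4,4) = 1

Coefficients: [3, 5, 4, 4, 4]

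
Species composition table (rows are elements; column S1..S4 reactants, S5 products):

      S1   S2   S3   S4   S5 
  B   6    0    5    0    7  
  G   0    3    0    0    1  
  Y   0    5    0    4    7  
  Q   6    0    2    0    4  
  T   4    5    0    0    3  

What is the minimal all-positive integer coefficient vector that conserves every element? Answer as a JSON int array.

Coefficients: [1, 1, 3, 4, 3]

B: 1·6+1·0+3·5+4·0 = 21 | 3·7 = 21
G: 1·0+1·3+3·0+4·0 = 3 | 3·1 = 3
Y: 1·0+1·5+3·0+4·4 = 21 | 3·7 = 21
Q: 1·6+1·0+3·2+4·0 = 12 | 3·4 = 12
T: 1·4+1·5+3·0+4·0 = 9 | 3·3 = 9
gcd(1,1,3,4,3) = 1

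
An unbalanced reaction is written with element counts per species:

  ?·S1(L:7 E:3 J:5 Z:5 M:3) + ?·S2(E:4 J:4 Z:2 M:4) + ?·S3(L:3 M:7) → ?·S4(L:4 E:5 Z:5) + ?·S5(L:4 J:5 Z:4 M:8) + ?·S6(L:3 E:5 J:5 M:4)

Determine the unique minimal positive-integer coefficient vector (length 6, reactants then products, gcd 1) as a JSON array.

L: 5·7+5·0+3·3 = 44 | 3·4+5·4+4·3 = 44
E: 5·3+5·4+3·0 = 35 | 3·5+5·0+4·5 = 35
J: 5·5+5·4+3·0 = 45 | 3·0+5·5+4·5 = 45
Z: 5·5+5·2+3·0 = 35 | 3·5+5·4+4·0 = 35
M: 5·3+5·4+3·7 = 56 | 3·0+5·8+4·4 = 56
gcd(5,5,3,3,5,4) = 1

Coefficients: [5, 5, 3, 3, 5, 4]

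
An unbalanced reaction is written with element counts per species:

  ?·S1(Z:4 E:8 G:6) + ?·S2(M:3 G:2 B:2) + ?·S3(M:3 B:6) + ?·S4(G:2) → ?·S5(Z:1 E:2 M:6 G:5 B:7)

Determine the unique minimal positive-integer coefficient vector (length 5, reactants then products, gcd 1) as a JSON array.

Z: 1·4+5·0+3·0+2·0 = 4 | 4·1 = 4
E: 1·8+5·0+3·0+2·0 = 8 | 4·2 = 8
M: 1·0+5·3+3·3+2·0 = 24 | 4·6 = 24
G: 1·6+5·2+3·0+2·2 = 20 | 4·5 = 20
B: 1·0+5·2+3·6+2·0 = 28 | 4·7 = 28
gcd(1,5,3,2,4) = 1

Coefficients: [1, 5, 3, 2, 4]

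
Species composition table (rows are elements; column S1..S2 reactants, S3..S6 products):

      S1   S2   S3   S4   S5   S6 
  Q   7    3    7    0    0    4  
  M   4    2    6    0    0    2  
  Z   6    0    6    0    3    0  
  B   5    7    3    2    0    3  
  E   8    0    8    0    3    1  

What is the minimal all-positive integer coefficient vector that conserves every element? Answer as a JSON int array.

Coefficients: [4, 1, 1, 3, 6, 6]

Q: 4·7+1·3 = 31 | 1·7+3·0+6·0+6·4 = 31
M: 4·4+1·2 = 18 | 1·6+3·0+6·0+6·2 = 18
Z: 4·6+1·0 = 24 | 1·6+3·0+6·3+6·0 = 24
B: 4·5+1·7 = 27 | 1·3+3·2+6·0+6·3 = 27
E: 4·8+1·0 = 32 | 1·8+3·0+6·3+6·1 = 32
gcd(4,1,1,3,6,6) = 1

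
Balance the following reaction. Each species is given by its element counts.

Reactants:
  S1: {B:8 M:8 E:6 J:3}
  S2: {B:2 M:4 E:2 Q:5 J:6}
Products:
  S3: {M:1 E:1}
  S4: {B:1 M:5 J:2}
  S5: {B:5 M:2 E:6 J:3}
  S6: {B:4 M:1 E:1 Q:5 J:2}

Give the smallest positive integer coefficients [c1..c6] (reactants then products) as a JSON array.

B: 4·8+3·2 = 38 | 3·0+6·1+4·5+3·4 = 38
M: 4·8+3·4 = 44 | 3·1+6·5+4·2+3·1 = 44
E: 4·6+3·2 = 30 | 3·1+6·0+4·6+3·1 = 30
Q: 4·0+3·5 = 15 | 3·0+6·0+4·0+3·5 = 15
J: 4·3+3·6 = 30 | 3·0+6·2+4·3+3·2 = 30
gcd(4,3,3,6,4,3) = 1

Coefficients: [4, 3, 3, 6, 4, 3]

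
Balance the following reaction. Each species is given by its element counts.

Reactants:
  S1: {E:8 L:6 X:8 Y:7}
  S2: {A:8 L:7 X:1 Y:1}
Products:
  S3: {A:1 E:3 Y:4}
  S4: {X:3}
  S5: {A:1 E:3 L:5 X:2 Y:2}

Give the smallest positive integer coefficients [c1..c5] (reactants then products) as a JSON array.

A: 3·0+1·8 = 8 | 3·1+5·0+5·1 = 8
E: 3·8+1·0 = 24 | 3·3+5·0+5·3 = 24
L: 3·6+1·7 = 25 | 3·0+5·0+5·5 = 25
X: 3·8+1·1 = 25 | 3·0+5·3+5·2 = 25
Y: 3·7+1·1 = 22 | 3·4+5·0+5·2 = 22
gcd(3,1,3,5,5) = 1

Coefficients: [3, 1, 3, 5, 5]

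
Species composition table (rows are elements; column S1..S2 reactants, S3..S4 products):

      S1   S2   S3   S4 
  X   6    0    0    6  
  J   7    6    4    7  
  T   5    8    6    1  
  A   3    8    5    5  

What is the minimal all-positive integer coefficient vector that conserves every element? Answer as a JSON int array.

Coefficients: [1, 4, 6, 1]

X: 1·6+4·0 = 6 | 6·0+1·6 = 6
J: 1·7+4·6 = 31 | 6·4+1·7 = 31
T: 1·5+4·8 = 37 | 6·6+1·1 = 37
A: 1·3+4·8 = 35 | 6·5+1·5 = 35
gcd(1,4,6,1) = 1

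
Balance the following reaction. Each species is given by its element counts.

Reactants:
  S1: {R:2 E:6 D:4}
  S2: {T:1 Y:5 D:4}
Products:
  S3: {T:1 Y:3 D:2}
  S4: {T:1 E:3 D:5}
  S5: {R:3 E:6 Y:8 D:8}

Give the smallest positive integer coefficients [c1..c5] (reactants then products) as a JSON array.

R: 3·2+5·0 = 6 | 3·0+2·0+2·3 = 6
T: 3·0+5·1 = 5 | 3·1+2·1+2·0 = 5
E: 3·6+5·0 = 18 | 3·0+2·3+2·6 = 18
Y: 3·0+5·5 = 25 | 3·3+2·0+2·8 = 25
D: 3·4+5·4 = 32 | 3·2+2·5+2·8 = 32
gcd(3,5,3,2,2) = 1

Coefficients: [3, 5, 3, 2, 2]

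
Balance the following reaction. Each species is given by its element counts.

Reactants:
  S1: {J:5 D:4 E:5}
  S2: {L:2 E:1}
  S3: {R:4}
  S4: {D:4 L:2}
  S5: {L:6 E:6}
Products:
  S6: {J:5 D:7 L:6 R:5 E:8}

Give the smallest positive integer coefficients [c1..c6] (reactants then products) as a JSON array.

Coefficients: [4, 6, 5, 3, 1, 4]

J: 4·5+6·0+5·0+3·0+1·0 = 20 | 4·5 = 20
D: 4·4+6·0+5·0+3·4+1·0 = 28 | 4·7 = 28
L: 4·0+6·2+5·0+3·2+1·6 = 24 | 4·6 = 24
R: 4·0+6·0+5·4+3·0+1·0 = 20 | 4·5 = 20
E: 4·5+6·1+5·0+3·0+1·6 = 32 | 4·8 = 32
gcd(4,6,5,3,1,4) = 1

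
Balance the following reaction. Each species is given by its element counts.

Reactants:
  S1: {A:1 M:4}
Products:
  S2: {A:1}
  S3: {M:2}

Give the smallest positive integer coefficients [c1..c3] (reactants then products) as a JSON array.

Coefficients: [1, 1, 2]

A: 1·1 = 1 | 1·1+2·0 = 1
M: 1·4 = 4 | 1·0+2·2 = 4
gcd(1,1,2) = 1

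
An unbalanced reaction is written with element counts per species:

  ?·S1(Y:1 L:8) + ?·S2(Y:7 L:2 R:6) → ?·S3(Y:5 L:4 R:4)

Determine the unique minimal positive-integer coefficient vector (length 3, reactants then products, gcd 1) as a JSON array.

Y: 1·1+2·7 = 15 | 3·5 = 15
L: 1·8+2·2 = 12 | 3·4 = 12
R: 1·0+2·6 = 12 | 3·4 = 12
gcd(1,2,3) = 1

Coefficients: [1, 2, 3]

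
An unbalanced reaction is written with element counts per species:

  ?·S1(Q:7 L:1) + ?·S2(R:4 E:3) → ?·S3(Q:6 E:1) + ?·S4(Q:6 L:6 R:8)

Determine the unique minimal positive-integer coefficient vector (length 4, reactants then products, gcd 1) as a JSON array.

Q: 6·7+2·0 = 42 | 6·6+1·6 = 42
L: 6·1+2·0 = 6 | 6·0+1·6 = 6
R: 6·0+2·4 = 8 | 6·0+1·8 = 8
E: 6·0+2·3 = 6 | 6·1+1·0 = 6
gcd(6,2,6,1) = 1

Coefficients: [6, 2, 6, 1]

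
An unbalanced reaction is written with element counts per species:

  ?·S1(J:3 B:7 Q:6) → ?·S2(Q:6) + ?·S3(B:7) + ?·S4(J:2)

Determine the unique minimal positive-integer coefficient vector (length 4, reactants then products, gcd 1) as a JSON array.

J: 2·3 = 6 | 2·0+2·0+3·2 = 6
B: 2·7 = 14 | 2·0+2·7+3·0 = 14
Q: 2·6 = 12 | 2·6+2·0+3·0 = 12
gcd(2,2,2,3) = 1

Coefficients: [2, 2, 2, 3]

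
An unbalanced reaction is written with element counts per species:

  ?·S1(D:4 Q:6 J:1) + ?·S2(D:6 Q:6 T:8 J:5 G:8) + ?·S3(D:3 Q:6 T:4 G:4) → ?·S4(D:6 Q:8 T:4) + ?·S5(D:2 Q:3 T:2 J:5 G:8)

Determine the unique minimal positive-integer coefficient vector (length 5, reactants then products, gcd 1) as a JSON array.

D: 5·4+3·6+2·3 = 44 | 6·6+4·2 = 44
Q: 5·6+3·6+2·6 = 60 | 6·8+4·3 = 60
T: 5·0+3·8+2·4 = 32 | 6·4+4·2 = 32
J: 5·1+3·5+2·0 = 20 | 6·0+4·5 = 20
G: 5·0+3·8+2·4 = 32 | 6·0+4·8 = 32
gcd(5,3,2,6,4) = 1

Coefficients: [5, 3, 2, 6, 4]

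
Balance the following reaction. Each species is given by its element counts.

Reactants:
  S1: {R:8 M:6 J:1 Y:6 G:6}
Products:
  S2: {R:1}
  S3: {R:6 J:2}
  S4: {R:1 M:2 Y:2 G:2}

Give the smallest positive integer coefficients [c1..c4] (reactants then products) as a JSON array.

R: 2·8 = 16 | 4·1+1·6+6·1 = 16
M: 2·6 = 12 | 4·0+1·0+6·2 = 12
J: 2·1 = 2 | 4·0+1·2+6·0 = 2
Y: 2·6 = 12 | 4·0+1·0+6·2 = 12
G: 2·6 = 12 | 4·0+1·0+6·2 = 12
gcd(2,4,1,6) = 1

Coefficients: [2, 4, 1, 6]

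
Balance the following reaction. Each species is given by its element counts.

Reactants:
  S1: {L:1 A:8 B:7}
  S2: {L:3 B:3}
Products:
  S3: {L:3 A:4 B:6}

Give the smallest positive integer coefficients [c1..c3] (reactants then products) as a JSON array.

L: 3·1+5·3 = 18 | 6·3 = 18
A: 3·8+5·0 = 24 | 6·4 = 24
B: 3·7+5·3 = 36 | 6·6 = 36
gcd(3,5,6) = 1

Coefficients: [3, 5, 6]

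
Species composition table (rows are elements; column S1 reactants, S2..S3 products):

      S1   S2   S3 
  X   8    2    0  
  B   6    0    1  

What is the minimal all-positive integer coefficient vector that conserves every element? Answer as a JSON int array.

Coefficients: [1, 4, 6]

X: 1·8 = 8 | 4·2+6·0 = 8
B: 1·6 = 6 | 4·0+6·1 = 6
gcd(1,4,6) = 1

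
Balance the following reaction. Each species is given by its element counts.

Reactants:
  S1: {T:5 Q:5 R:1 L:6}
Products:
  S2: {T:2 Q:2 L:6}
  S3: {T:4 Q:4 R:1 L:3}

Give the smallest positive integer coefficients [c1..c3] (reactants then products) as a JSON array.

Coefficients: [2, 1, 2]

T: 2·5 = 10 | 1·2+2·4 = 10
Q: 2·5 = 10 | 1·2+2·4 = 10
R: 2·1 = 2 | 1·0+2·1 = 2
L: 2·6 = 12 | 1·6+2·3 = 12
gcd(2,1,2) = 1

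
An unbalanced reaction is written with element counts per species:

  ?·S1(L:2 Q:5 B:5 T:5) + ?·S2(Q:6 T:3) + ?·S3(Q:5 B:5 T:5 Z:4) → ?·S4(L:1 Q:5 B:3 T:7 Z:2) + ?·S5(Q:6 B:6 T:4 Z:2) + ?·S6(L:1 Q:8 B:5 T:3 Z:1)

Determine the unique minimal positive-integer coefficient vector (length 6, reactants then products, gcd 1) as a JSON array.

L: 5·2+4·0+5·0 = 10 | 6·1+2·0+4·1 = 10
Q: 5·5+4·6+5·5 = 74 | 6·5+2·6+4·8 = 74
B: 5·5+4·0+5·5 = 50 | 6·3+2·6+4·5 = 50
T: 5·5+4·3+5·5 = 62 | 6·7+2·4+4·3 = 62
Z: 5·0+4·0+5·4 = 20 | 6·2+2·2+4·1 = 20
gcd(5,4,5,6,2,4) = 1

Coefficients: [5, 4, 5, 6, 2, 4]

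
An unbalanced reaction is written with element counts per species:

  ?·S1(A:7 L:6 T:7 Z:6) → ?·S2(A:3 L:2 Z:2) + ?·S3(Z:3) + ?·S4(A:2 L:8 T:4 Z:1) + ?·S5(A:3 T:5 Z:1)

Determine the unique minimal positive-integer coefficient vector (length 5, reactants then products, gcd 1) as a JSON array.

Coefficients: [6, 6, 5, 3, 6]

A: 6·7 = 42 | 6·3+5·0+3·2+6·3 = 42
L: 6·6 = 36 | 6·2+5·0+3·8+6·0 = 36
T: 6·7 = 42 | 6·0+5·0+3·4+6·5 = 42
Z: 6·6 = 36 | 6·2+5·3+3·1+6·1 = 36
gcd(6,6,5,3,6) = 1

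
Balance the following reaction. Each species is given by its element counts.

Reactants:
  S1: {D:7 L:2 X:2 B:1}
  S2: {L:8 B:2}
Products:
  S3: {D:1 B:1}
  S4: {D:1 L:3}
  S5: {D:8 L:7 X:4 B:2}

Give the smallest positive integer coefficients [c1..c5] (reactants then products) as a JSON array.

D: 4·7+3·0 = 28 | 6·1+6·1+2·8 = 28
L: 4·2+3·8 = 32 | 6·0+6·3+2·7 = 32
X: 4·2+3·0 = 8 | 6·0+6·0+2·4 = 8
B: 4·1+3·2 = 10 | 6·1+6·0+2·2 = 10
gcd(4,3,6,6,2) = 1

Coefficients: [4, 3, 6, 6, 2]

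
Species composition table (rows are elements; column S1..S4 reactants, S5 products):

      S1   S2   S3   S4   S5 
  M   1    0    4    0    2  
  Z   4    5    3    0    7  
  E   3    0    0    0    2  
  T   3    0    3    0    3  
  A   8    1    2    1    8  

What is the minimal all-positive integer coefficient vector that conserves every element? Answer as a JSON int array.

M: 2·1+2·0+1·4+4·0 = 6 | 3·2 = 6
Z: 2·4+2·5+1·3+4·0 = 21 | 3·7 = 21
E: 2·3+2·0+1·0+4·0 = 6 | 3·2 = 6
T: 2·3+2·0+1·3+4·0 = 9 | 3·3 = 9
A: 2·8+2·1+1·2+4·1 = 24 | 3·8 = 24
gcd(2,2,1,4,3) = 1

Coefficients: [2, 2, 1, 4, 3]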